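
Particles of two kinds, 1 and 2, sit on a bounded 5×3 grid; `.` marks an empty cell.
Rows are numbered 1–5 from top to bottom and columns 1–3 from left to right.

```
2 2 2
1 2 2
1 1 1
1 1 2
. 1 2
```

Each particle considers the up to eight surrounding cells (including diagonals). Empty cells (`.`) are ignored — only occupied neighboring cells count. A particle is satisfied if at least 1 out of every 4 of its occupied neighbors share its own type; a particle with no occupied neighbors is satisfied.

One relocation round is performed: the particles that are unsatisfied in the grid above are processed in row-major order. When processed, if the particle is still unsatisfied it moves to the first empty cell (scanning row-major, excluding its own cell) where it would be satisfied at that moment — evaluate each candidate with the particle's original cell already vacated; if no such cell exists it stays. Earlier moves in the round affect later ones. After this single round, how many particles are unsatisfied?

Initially unsatisfied (in order): (4,3).
  (4,3): no empty cell satisfies it; stays.
Resulting grid:
2 2 2
1 2 2
1 1 1
1 1 2
. 1 2
Unsatisfied now: (4,3).

1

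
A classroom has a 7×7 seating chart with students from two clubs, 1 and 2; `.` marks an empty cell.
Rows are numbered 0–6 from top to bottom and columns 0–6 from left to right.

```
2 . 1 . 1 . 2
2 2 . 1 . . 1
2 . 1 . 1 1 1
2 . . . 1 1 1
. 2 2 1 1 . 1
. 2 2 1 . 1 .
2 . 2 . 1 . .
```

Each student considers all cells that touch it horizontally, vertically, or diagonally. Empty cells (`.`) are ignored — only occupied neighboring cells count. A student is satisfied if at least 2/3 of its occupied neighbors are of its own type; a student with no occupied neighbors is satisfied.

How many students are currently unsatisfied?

(0,0)2 2/2 ✓
(0,2)1 1/2 ✗
(0,4)1 1/1 ✓
(0,6)2 0/1 ✗
(1,0)2 3/3 ✓
(1,1)2 3/5 ✗
(1,3)1 4/4 ✓
(1,6)1 2/3 ✓
(2,0)2 3/3 ✓
(2,2)1 1/2 ✗
(2,4)1 4/4 ✓
(2,5)1 6/6 ✓
(2,6)1 4/4 ✓
(3,0)2 2/2 ✓
(3,4)1 5/5 ✓
(3,5)1 7/7 ✓
(3,6)1 4/4 ✓
(4,1)2 4/4 ✓
(4,2)2 3/5 ✗
(4,3)1 3/5 ✗
(4,4)1 5/5 ✓
(4,6)1 3/3 ✓
(5,1)2 5/5 ✓
(5,2)2 4/6 ✓
(5,3)1 3/6 ✗
(5,5)1 3/3 ✓
(6,0)2 1/1 ✓
(6,2)2 2/3 ✓
(6,4)1 2/2 ✓
Unsatisfied: (0,2), (0,6), (1,1), (2,2), (4,2), (4,3), (5,3) — 7 in total.

7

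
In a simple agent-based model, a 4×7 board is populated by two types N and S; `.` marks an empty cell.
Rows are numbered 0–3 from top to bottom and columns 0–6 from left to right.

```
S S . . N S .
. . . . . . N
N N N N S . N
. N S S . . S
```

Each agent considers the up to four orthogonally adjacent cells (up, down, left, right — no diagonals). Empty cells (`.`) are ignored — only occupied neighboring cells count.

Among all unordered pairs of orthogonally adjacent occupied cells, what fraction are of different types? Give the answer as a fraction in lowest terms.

Scan each occupied cell's neighbors to the right and below so each pair is counted once.
From row 0: 1 unlike of 2 pairs (running 1/2).
From row 1: 0 unlike of 1 pairs (running 1/3).
From row 2: 4 unlike of 8 pairs (running 5/11).
From row 3: 1 unlike of 2 pairs (running 6/13).
Total adjacent occupied pairs: 13; unlike-type pairs: 6.
6/13 is already in lowest terms.

6/13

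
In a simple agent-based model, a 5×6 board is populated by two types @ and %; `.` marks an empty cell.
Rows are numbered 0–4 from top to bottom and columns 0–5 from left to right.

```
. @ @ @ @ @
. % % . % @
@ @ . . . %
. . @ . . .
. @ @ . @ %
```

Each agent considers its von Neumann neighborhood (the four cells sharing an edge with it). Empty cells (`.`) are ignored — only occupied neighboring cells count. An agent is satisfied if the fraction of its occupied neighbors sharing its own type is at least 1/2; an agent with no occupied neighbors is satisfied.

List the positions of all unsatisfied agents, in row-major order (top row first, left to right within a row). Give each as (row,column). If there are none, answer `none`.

(1,1), (1,4), (1,5), (2,5), (4,4), (4,5)

(0,1)@ 1/2 ✓
(0,2)@ 2/3 ✓
(0,3)@ 2/2 ✓
(0,4)@ 2/3 ✓
(0,5)@ 2/2 ✓
(1,1)% 1/3 ✗
(1,2)% 1/2 ✓
(1,4)% 0/2 ✗
(1,5)@ 1/3 ✗
(2,0)@ 1/1 ✓
(2,1)@ 1/2 ✓
(2,5)% 0/1 ✗
(3,2)@ 1/1 ✓
(4,1)@ 1/1 ✓
(4,2)@ 2/2 ✓
(4,4)@ 0/1 ✗
(4,5)% 0/1 ✗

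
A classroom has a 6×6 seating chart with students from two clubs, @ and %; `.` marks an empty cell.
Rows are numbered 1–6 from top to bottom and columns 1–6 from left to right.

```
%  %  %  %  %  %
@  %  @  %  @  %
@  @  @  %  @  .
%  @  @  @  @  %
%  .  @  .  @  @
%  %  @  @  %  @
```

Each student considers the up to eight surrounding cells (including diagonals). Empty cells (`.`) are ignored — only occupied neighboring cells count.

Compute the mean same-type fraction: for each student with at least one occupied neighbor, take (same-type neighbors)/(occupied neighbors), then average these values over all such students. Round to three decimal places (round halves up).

0.565

Row 1: (1,1)% 2/3 · (1,2)% 3/5 · (1,3)% 4/5 · (1,4)% 3/5 · (1,5)% 4/5 · (1,6)% 2/3
Row 2: (2,1)@ 2/5 · (2,2)% 3/8 · (2,3)@ 2/8 · (2,4)% 4/8 · (2,5)@ 1/7 · (2,6)% 2/4
Row 3: (3,1)@ 3/5 · (3,2)@ 6/8 · (3,3)@ 5/8 · (3,4)% 1/8 · (3,5)@ 3/7
Row 4: (4,1)% 1/4 · (4,2)@ 5/7 · (4,3)@ 5/6 · (4,4)@ 6/7 · (4,5)@ 4/6 · (4,6)% 0/4
Row 5: (5,1)% 3/4 · (5,3)@ 5/6 · (5,5)@ 5/7 · (5,6)@ 3/5
Row 6: (6,1)% 2/2 · (6,2)% 2/4 · (6,3)@ 2/3 · (6,4)@ 3/4 · (6,5)% 0/4 · (6,6)@ 2/3
Sum over 33 students: 2/3 + 3/5 + 4/5 + 3/5 + 4/5 + 2/3 + 2/5 + 3/8 + 2/8 + 4/8 + 1/7 + 2/4 + 3/5 + 6/8 + 5/8 + 1/8 + 3/7 + 1/4 + 5/7 + 5/6 + 6/7 + 4/6 + 0/4 + 3/4 + 5/6 + 5/7 + 3/5 + 2/2 + 2/4 + 2/3 + 3/4 + 0/4 + 2/3 = 5217/280; mean = 5217/280 ÷ 33 = 1739/3080 = 0.564610… → 0.565.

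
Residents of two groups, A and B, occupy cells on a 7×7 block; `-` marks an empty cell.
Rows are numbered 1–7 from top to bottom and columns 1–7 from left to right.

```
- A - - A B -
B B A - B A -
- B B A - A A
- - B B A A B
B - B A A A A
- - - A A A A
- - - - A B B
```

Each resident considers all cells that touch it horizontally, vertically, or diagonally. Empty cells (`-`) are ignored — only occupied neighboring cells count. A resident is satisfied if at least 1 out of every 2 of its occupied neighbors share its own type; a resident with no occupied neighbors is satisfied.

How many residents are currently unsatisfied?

10

(1,2)A 1/3 ✗
(1,5)A 1/3 ✗
(1,6)B 1/3 ✗
(2,1)B 2/3 ✓
(2,2)B 3/5 ✓
(2,3)A 2/5 ✗
(2,5)B 1/5 ✗
(2,6)A 3/5 ✓
(3,2)B 4/5 ✓
(3,3)B 4/6 ✓
(3,4)A 2/6 ✗
(3,6)A 4/6 ✓
(3,7)A 3/4 ✓
(4,3)B 4/6 ✓
(4,4)B 3/7 ✗
(4,5)A 6/7 ✓
(4,6)A 6/7 ✓
(4,7)B 0/5 ✗
(5,1)B 0/0 ✓
(5,3)B 2/4 ✓
(5,4)A 4/7 ✓
(5,5)A 7/8 ✓
(5,6)A 7/8 ✓
(5,7)A 4/5 ✓
(6,4)A 4/5 ✓
(6,5)A 6/7 ✓
(6,6)A 6/8 ✓
(6,7)A 3/5 ✓
(7,5)A 3/4 ✓
(7,6)B 1/5 ✗
(7,7)B 1/3 ✗
Unsatisfied: (1,2), (1,5), (1,6), (2,3), (2,5), (3,4), (4,4), (4,7), (7,6), (7,7) — 10 in total.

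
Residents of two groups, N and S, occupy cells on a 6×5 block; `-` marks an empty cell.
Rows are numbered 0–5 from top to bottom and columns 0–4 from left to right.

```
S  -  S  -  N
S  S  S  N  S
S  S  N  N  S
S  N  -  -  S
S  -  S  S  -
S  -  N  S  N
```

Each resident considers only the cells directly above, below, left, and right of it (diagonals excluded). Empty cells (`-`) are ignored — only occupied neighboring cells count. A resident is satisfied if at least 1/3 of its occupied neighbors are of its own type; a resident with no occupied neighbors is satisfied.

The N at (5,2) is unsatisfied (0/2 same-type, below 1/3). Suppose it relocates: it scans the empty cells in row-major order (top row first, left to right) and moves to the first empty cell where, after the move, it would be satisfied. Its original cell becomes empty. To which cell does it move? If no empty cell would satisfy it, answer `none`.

(0,3)

Vacating (5,2). Empty cells in order:
  (0,1): 0/3 same-type → still unsatisfied.
  (0,3): 2/3 same-type → satisfied — stop here.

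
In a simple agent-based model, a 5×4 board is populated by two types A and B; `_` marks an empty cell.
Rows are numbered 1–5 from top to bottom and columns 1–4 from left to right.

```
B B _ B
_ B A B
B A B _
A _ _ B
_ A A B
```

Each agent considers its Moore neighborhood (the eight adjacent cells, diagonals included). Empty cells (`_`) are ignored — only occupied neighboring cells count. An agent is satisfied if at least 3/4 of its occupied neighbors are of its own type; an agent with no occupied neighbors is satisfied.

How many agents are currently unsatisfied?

(1,1)B 2/2 satisfied
(1,2)B 2/3 not
(1,4)B 1/2 not
(2,2)B 4/6 not
(2,3)A 1/6 not
(2,4)B 2/3 not
(3,1)B 1/3 not
(3,2)A 2/5 not
(3,3)B 3/5 not
(4,1)A 2/3 not
(4,4)B 2/3 not
(5,2)A 2/2 satisfied
(5,3)A 1/3 not
(5,4)B 1/2 not
Unsatisfied: (1,2), (1,4), (2,2), (2,3), (2,4), (3,1), (3,2), (3,3), (4,1), (4,4), (5,3), (5,4) — 12 in total.

12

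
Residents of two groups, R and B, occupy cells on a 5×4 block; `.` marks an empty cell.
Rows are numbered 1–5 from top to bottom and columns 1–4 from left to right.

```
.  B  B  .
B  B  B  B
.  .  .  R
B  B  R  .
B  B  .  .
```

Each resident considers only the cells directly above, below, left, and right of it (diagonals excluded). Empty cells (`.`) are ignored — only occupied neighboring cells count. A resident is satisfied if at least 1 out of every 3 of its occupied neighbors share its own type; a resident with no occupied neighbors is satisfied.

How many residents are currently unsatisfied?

Row 1: (1,2)B 2/2 ok · (1,3)B 2/2 ok
Row 2: (2,1)B 1/1 ok · (2,2)B 3/3 ok · (2,3)B 3/3 ok · (2,4)B 1/2 ok
Row 3: (3,4)R 0/1 unhappy
Row 4: (4,1)B 2/2 ok · (4,2)B 2/3 ok · (4,3)R 0/1 unhappy
Row 5: (5,1)B 2/2 ok · (5,2)B 2/2 ok
Unsatisfied: (3,4), (4,3) — 2 in total.

2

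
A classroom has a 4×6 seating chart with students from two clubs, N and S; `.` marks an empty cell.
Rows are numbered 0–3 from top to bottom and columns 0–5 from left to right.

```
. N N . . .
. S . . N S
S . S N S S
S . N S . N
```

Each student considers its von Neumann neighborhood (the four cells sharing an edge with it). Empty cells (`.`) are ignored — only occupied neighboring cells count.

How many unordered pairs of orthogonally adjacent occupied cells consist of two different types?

Scan each occupied cell's neighbors to the right and below so each pair is counted once.
From row 0: 1 unlike of 2 pairs (running 1/2).
From row 1: 2 unlike of 3 pairs (running 3/5).
From row 2: 5 unlike of 7 pairs (running 8/12).
From row 3: 1 unlike of 1 pairs (running 9/13).
Total adjacent occupied pairs: 13; unlike-type pairs: 9.

9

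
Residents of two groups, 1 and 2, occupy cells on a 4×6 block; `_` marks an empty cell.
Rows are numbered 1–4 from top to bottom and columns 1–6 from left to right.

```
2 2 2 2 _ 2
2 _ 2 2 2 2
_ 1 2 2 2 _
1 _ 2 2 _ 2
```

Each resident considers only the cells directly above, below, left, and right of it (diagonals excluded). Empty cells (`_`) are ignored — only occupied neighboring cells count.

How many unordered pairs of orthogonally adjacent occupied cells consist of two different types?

Scan each occupied cell's neighbors to the right and below so each pair is counted once.
From row 1: 0 unlike of 7 pairs (running 0/7).
From row 2: 0 unlike of 6 pairs (running 0/13).
From row 3: 1 unlike of 5 pairs (running 1/18).
From row 4: 0 unlike of 1 pairs (running 1/19).
Total adjacent occupied pairs: 19; unlike-type pairs: 1.

1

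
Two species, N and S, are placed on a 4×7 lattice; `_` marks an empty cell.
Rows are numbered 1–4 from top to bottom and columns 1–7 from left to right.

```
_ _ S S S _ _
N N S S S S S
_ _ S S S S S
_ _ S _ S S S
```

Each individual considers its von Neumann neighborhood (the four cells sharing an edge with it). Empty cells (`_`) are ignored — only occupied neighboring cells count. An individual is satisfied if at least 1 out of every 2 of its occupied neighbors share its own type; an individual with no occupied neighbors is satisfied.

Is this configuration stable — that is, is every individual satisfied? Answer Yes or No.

Row 1: (1,3)S 2/2 ✓ · (1,4)S 3/3 ✓ · (1,5)S 2/2 ✓
Row 2: (2,1)N 1/1 ✓ · (2,2)N 1/2 ✓ · (2,3)S 3/4 ✓ · (2,4)S 4/4 ✓ · (2,5)S 4/4 ✓ · (2,6)S 3/3 ✓ · (2,7)S 2/2 ✓
Row 3: (3,3)S 3/3 ✓ · (3,4)S 3/3 ✓ · (3,5)S 4/4 ✓ · (3,6)S 4/4 ✓ · (3,7)S 3/3 ✓
Row 4: (4,3)S 1/1 ✓ · (4,5)S 2/2 ✓ · (4,6)S 3/3 ✓ · (4,7)S 2/2 ✓
All meet the threshold, so the configuration is stable.

Yes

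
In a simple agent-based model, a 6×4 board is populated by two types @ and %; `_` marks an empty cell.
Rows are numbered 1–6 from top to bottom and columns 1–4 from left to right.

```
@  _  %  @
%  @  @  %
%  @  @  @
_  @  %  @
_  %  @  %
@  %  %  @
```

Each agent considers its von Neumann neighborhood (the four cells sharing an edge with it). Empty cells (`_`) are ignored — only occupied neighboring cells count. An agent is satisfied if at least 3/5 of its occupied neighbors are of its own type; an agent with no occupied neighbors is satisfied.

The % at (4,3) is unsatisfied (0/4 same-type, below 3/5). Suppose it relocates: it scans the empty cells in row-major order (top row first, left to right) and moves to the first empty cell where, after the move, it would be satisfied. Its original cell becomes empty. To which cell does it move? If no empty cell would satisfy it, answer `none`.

none

Vacating (4,3). Empty cells in order:
  (1,2): 1/3 same-type → still unsatisfied.
  (4,1): 1/2 same-type → still unsatisfied.
  (5,1): 1/2 same-type → still unsatisfied.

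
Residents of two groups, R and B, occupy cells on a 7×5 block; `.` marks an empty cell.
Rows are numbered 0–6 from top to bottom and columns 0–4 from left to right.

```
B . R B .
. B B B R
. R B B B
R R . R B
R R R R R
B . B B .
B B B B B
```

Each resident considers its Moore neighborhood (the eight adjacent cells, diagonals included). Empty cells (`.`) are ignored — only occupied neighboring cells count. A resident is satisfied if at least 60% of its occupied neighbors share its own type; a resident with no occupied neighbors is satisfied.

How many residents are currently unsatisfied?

12

Row 0: (0,0)B 1/1 ✓ · (0,2)R 0/4 ✗ · (0,3)B 2/4 ✗
Row 1: (1,1)B 3/5 ✓ · (1,2)B 5/7 ✓ · (1,3)B 5/7 ✓ · (1,4)R 0/4 ✗
Row 2: (2,1)R 2/5 ✗ · (2,2)B 4/7 ✗ · (2,3)B 5/7 ✓ · (2,4)B 3/5 ✓
Row 3: (3,0)R 4/4 ✓ · (3,1)R 5/6 ✓ · (3,3)R 3/7 ✗ · (3,4)B 2/5 ✗
Row 4: (4,0)R 3/4 ✓ · (4,1)R 4/6 ✓ · (4,2)R 4/6 ✓ · (4,3)R 3/6 ✗ · (4,4)R 2/4 ✗
Row 5: (5,0)B 2/4 ✗ · (5,2)B 4/7 ✗ · (5,3)B 4/7 ✗
Row 6: (6,0)B 2/2 ✓ · (6,1)B 4/4 ✓ · (6,2)B 4/4 ✓ · (6,3)B 4/4 ✓ · (6,4)B 2/2 ✓
Unsatisfied: (0,2), (0,3), (1,4), (2,1), (2,2), (3,3), (3,4), (4,3), (4,4), (5,0), (5,2), (5,3) — 12 in total.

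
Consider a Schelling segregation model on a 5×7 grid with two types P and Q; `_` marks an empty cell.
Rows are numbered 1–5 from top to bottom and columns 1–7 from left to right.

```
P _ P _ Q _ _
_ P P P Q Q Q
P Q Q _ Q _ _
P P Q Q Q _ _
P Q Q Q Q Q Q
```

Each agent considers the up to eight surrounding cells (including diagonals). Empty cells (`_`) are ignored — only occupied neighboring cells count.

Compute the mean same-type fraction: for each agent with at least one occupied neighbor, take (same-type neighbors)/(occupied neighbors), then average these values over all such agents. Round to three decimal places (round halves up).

0.759

(1,1)P 1/1
(1,3)P 3/3
(1,5)Q 2/3
(2,2)P 4/6
(2,3)P 3/5
(2,4)P 2/6
(2,5)Q 3/4
(2,6)Q 4/4
(2,7)Q 1/1
(3,1)P 3/4
(3,2)Q 2/7
(3,3)Q 3/7
(3,5)Q 4/5
(4,1)P 3/5
(4,2)P 3/8
(4,3)Q 6/7
(4,4)Q 7/7
(4,5)Q 5/5
(5,1)P 2/3
(5,2)Q 2/5
(5,3)Q 4/5
(5,4)Q 5/5
(5,5)Q 4/4
(5,6)Q 3/3
(5,7)Q 1/1
Sum over 25 agents: 1/1 + 3/3 + 2/3 + 4/6 + 3/5 + 2/6 + 3/4 + 4/4 + 1/1 + 3/4 + 2/7 + 3/7 + 4/5 + 3/5 + 3/8 + 6/7 + 7/7 + 5/5 + 2/3 + 2/5 + 4/5 + 5/5 + 4/4 + 3/3 + 1/1 = 15943/840; mean = 15943/840 ÷ 25 = 15943/21000 = 0.759190… → 0.759.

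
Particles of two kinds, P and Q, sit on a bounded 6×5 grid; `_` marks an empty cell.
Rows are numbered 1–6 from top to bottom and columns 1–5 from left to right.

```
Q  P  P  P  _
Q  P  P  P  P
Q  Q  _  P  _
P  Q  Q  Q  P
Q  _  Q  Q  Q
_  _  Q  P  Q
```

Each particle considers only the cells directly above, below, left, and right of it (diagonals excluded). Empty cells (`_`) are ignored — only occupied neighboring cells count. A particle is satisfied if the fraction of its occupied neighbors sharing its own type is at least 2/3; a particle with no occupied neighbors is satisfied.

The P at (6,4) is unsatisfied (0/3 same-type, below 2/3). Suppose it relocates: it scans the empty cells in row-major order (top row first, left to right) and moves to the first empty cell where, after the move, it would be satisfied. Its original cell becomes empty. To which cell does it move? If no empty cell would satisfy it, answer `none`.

Vacating (6,4). Empty cells in order:
  (1,5): 2/2 same-type → satisfied — stop here.

(1,5)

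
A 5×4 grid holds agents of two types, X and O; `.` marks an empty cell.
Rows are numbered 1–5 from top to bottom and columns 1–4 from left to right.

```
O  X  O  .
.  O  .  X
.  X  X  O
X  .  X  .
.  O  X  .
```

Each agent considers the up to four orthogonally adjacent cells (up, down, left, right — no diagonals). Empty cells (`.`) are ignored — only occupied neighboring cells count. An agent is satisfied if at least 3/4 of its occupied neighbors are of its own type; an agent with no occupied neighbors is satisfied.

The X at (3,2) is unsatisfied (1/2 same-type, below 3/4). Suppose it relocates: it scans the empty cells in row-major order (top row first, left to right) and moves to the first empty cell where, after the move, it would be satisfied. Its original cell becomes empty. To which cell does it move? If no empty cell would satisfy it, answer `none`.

Vacating (3,2). Empty cells in order:
  (1,4): 1/2 same-type → still unsatisfied.
  (2,1): 0/2 same-type → still unsatisfied.
  (2,3): 2/4 same-type → still unsatisfied.
  (3,1): 1/1 same-type → satisfied — stop here.

(3,1)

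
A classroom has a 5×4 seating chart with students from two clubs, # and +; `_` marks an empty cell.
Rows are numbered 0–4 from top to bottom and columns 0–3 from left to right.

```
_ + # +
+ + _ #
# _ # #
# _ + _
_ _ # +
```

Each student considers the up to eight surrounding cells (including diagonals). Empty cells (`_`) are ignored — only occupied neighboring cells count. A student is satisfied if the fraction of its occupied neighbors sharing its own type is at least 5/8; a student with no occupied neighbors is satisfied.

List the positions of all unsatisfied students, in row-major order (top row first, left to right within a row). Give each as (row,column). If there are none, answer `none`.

Row 0: (0,1)+ 2/3 ok · (0,2)# 1/4 unhappy · (0,3)+ 0/2 unhappy
Row 1: (1,0)+ 2/3 ok · (1,1)+ 2/5 unhappy · (1,3)# 3/4 ok
Row 2: (2,0)# 1/3 unhappy · (2,2)# 2/4 unhappy · (2,3)# 2/3 ok
Row 3: (3,0)# 1/1 ok · (3,2)+ 1/4 unhappy
Row 4: (4,2)# 0/2 unhappy · (4,3)+ 1/2 unhappy

(0,2), (0,3), (1,1), (2,0), (2,2), (3,2), (4,2), (4,3)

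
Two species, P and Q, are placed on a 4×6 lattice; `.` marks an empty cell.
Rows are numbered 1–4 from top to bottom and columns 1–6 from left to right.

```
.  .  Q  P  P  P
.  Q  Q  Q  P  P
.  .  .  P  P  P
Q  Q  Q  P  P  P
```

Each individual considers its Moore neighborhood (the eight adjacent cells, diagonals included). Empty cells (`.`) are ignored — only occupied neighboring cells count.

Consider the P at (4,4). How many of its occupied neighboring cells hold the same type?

Occupied neighbors of (4,4): (3,4)=P, (3,5)=P, (4,3)=Q, (4,5)=P.
Same type (P): 3 of 4.

3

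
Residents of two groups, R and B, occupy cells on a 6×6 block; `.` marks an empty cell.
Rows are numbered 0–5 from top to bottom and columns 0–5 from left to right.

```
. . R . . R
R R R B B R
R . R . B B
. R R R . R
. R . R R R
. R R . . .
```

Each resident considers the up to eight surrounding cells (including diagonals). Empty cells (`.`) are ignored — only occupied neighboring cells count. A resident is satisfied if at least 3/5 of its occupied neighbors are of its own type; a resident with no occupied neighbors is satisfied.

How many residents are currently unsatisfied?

6

Row 0: (0,2)R 2/3 ok · (0,5)R 1/2 unhappy
Row 1: (1,0)R 2/2 ok · (1,1)R 5/5 ok · (1,2)R 3/4 ok · (1,3)B 2/5 unhappy · (1,4)B 3/5 ok · (1,5)R 1/4 unhappy
Row 2: (2,0)R 3/3 ok · (2,2)R 5/6 ok · (2,4)B 3/6 unhappy · (2,5)B 2/4 unhappy
Row 3: (3,1)R 4/4 ok · (3,2)R 5/5 ok · (3,3)R 4/5 ok · (3,5)R 2/4 unhappy
Row 4: (4,1)R 4/4 ok · (4,3)R 4/4 ok · (4,4)R 4/4 ok · (4,5)R 2/2 ok
Row 5: (5,1)R 2/2 ok · (5,2)R 3/3 ok
Unsatisfied: (0,5), (1,3), (1,5), (2,4), (2,5), (3,5) — 6 in total.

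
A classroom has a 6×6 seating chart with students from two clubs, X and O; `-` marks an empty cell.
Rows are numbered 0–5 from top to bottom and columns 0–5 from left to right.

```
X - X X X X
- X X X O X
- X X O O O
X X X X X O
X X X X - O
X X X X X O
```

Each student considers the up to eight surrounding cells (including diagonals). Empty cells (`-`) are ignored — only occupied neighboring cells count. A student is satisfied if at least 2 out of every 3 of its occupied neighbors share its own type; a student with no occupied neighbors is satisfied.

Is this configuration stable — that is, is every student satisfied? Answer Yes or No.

Row 0: (0,0)X 1/1 satisfied · (0,2)X 4/4 satisfied · (0,3)X 4/5 satisfied · (0,4)X 4/5 satisfied · (0,5)X 2/3 satisfied
Row 1: (1,1)X 5/5 satisfied · (1,2)X 6/7 satisfied · (1,3)X 5/8 not · (1,4)O 3/8 not · (1,5)X 2/5 not
Row 2: (2,1)X 6/6 satisfied · (2,2)X 7/8 satisfied · (2,3)O 2/8 not · (2,4)O 4/8 not · (2,5)O 3/5 not
Row 3: (3,0)X 4/4 satisfied · (3,1)X 7/7 satisfied · (3,2)X 7/8 satisfied · (3,3)X 5/7 satisfied · (3,4)X 2/7 not · (3,5)O 3/4 satisfied
Row 4: (4,0)X 5/5 satisfied · (4,1)X 8/8 satisfied · (4,2)X 8/8 satisfied · (4,3)X 7/7 satisfied · (4,5)O 2/4 not
Row 5: (5,0)X 3/3 satisfied · (5,1)X 5/5 satisfied · (5,2)X 5/5 satisfied · (5,3)X 4/4 satisfied · (5,4)X 2/4 not · (5,5)O 1/2 not
For instance (1,3) has only 5/8 same-type neighbors, below 2/3.

No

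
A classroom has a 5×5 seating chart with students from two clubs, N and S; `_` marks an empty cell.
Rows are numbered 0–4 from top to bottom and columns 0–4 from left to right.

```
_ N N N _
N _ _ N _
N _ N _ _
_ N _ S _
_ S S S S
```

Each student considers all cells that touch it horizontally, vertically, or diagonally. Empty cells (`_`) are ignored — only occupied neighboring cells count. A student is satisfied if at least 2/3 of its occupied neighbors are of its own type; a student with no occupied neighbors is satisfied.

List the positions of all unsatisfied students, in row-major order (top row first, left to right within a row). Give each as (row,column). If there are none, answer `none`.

(3,1), (4,1)

Row 0: (0,1)N 2/2 ✓ · (0,2)N 3/3 ✓ · (0,3)N 2/2 ✓
Row 1: (1,0)N 2/2 ✓ · (1,3)N 3/3 ✓
Row 2: (2,0)N 2/2 ✓ · (2,2)N 2/3 ✓
Row 3: (3,1)N 2/4 ✗ · (3,3)S 3/4 ✓
Row 4: (4,1)S 1/2 ✗ · (4,2)S 3/4 ✓ · (4,3)S 3/3 ✓ · (4,4)S 2/2 ✓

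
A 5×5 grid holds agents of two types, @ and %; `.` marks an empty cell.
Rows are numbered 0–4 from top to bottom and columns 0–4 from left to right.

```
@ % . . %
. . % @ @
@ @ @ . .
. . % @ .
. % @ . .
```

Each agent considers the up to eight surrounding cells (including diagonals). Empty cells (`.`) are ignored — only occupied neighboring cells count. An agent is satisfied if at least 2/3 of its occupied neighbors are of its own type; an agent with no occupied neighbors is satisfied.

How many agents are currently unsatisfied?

11

(0,0)@ 0/1 ✗
(0,1)% 1/2 ✗
(0,4)% 0/2 ✗
(1,2)% 1/4 ✗
(1,3)@ 2/4 ✗
(1,4)@ 1/2 ✗
(2,0)@ 1/1 ✓
(2,1)@ 2/4 ✗
(2,2)@ 3/5 ✗
(3,2)% 1/5 ✗
(3,3)@ 2/3 ✓
(4,1)% 1/2 ✗
(4,2)@ 1/3 ✗
Unsatisfied: (0,0), (0,1), (0,4), (1,2), (1,3), (1,4), (2,1), (2,2), (3,2), (4,1), (4,2) — 11 in total.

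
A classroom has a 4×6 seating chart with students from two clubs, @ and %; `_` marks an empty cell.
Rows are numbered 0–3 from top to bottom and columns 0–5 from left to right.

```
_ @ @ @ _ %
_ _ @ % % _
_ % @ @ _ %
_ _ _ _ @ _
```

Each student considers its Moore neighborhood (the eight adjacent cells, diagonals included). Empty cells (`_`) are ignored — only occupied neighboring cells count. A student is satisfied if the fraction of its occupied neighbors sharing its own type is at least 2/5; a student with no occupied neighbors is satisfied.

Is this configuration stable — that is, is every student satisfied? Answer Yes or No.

No

Row 0: (0,1)@ 2/2 ok · (0,2)@ 3/4 ok · (0,3)@ 2/4 ok · (0,5)% 1/1 ok
Row 1: (1,2)@ 5/7 ok · (1,3)% 1/6 unhappy · (1,4)% 3/5 ok
Row 2: (2,1)% 0/2 unhappy · (2,2)@ 2/4 ok · (2,3)@ 3/5 ok · (2,5)% 1/2 ok
Row 3: (3,4)@ 1/2 ok
For instance (1,3) has only 1/6 same-type neighbors, below 2/5.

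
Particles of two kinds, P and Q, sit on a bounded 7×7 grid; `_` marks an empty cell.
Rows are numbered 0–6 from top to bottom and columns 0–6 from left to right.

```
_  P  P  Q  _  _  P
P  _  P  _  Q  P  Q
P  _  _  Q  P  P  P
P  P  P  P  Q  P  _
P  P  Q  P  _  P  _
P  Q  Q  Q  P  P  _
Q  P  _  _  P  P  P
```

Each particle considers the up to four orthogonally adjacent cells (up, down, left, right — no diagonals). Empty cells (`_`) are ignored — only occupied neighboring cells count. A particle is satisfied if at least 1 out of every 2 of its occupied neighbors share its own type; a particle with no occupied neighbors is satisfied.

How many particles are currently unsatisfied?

15

Row 0: (0,1)P 1/1 ok · (0,2)P 2/3 ok · (0,3)Q 0/1 unhappy · (0,6)P 0/1 unhappy
Row 1: (1,0)P 1/1 ok · (1,2)P 1/1 ok · (1,4)Q 0/2 unhappy · (1,5)P 1/3 unhappy · (1,6)Q 0/3 unhappy
Row 2: (2,0)P 2/2 ok · (2,3)Q 0/2 unhappy · (2,4)P 1/4 unhappy · (2,5)P 4/4 ok · (2,6)P 1/2 ok
Row 3: (3,0)P 3/3 ok · (3,1)P 3/3 ok · (3,2)P 2/3 ok · (3,3)P 2/4 ok · (3,4)Q 0/3 unhappy · (3,5)P 2/3 ok
Row 4: (4,0)P 3/3 ok · (4,1)P 2/4 ok · (4,2)Q 1/4 unhappy · (4,3)P 1/3 unhappy · (4,5)P 2/2 ok
Row 5: (5,0)P 1/3 unhappy · (5,1)Q 1/4 unhappy · (5,2)Q 3/3 ok · (5,3)Q 1/3 unhappy · (5,4)P 2/3 ok · (5,5)P 3/3 ok
Row 6: (6,0)Q 0/2 unhappy · (6,1)P 0/2 unhappy · (6,4)P 2/2 ok · (6,5)P 3/3 ok · (6,6)P 1/1 ok
Unsatisfied: (0,3), (0,6), (1,4), (1,5), (1,6), (2,3), (2,4), (3,4), (4,2), (4,3), (5,0), (5,1), (5,3), (6,0), (6,1) — 15 in total.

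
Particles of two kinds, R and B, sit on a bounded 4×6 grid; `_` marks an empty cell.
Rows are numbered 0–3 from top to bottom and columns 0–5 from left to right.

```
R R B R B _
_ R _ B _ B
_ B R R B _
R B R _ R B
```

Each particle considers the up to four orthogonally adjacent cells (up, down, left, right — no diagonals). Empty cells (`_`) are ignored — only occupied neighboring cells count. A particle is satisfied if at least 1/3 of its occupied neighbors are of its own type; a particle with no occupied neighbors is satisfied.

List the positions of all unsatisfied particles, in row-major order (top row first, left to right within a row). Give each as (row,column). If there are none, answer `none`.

(0,2), (0,3), (0,4), (1,3), (2,4), (3,0), (3,4), (3,5)

(0,0)R 1/1 satisfied
(0,1)R 2/3 satisfied
(0,2)B 0/2 not
(0,3)R 0/3 not
(0,4)B 0/1 not
(1,1)R 1/2 satisfied
(1,3)B 0/2 not
(1,5)B 0/0 satisfied
(2,1)B 1/3 satisfied
(2,2)R 2/3 satisfied
(2,3)R 1/3 satisfied
(2,4)B 0/2 not
(3,0)R 0/1 not
(3,1)B 1/3 satisfied
(3,2)R 1/2 satisfied
(3,4)R 0/2 not
(3,5)B 0/1 not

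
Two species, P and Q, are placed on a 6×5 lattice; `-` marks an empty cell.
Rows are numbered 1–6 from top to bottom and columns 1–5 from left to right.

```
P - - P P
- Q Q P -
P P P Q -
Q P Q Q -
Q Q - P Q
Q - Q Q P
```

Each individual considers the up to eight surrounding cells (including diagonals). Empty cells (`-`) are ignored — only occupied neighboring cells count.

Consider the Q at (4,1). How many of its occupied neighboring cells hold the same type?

2

Occupied neighbors of (4,1): (3,1)=P, (3,2)=P, (4,2)=P, (5,1)=Q, (5,2)=Q.
Same type (Q): 2 of 5.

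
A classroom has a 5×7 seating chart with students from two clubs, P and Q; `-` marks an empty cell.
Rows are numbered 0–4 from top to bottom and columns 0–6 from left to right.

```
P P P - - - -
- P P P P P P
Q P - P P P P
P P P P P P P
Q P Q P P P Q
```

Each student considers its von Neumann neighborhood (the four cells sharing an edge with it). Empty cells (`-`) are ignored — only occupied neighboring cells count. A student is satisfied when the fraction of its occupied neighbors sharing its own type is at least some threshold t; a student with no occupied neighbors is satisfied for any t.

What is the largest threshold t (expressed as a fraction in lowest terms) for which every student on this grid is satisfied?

0/1

Row 0: (0,0)P 1/1 · (0,1)P 3/3 · (0,2)P 2/2
Row 1: (1,1)P 3/3 · (1,2)P 3/3 · (1,3)P 3/3 · (1,4)P 3/3 · (1,5)P 3/3 · (1,6)P 2/2
Row 2: (2,0)Q 0/2 · (2,1)P 2/3 · (2,3)P 3/3 · (2,4)P 4/4 · (2,5)P 4/4 · (2,6)P 3/3
Row 3: (3,0)P 1/3 · (3,1)P 4/4 · (3,2)P 2/3 · (3,3)P 4/4 · (3,4)P 4/4 · (3,5)P 4/4 · (3,6)P 2/3
Row 4: (4,0)Q 0/2 · (4,1)P 1/3 · (4,2)Q 0/3 · (4,3)P 2/3 · (4,4)P 3/3 · (4,5)P 2/3 · (4,6)Q 0/2
The smallest same-type fraction is 0/2 at (2,0), which reduces to 0/1. Any threshold above that leaves this student unsatisfied.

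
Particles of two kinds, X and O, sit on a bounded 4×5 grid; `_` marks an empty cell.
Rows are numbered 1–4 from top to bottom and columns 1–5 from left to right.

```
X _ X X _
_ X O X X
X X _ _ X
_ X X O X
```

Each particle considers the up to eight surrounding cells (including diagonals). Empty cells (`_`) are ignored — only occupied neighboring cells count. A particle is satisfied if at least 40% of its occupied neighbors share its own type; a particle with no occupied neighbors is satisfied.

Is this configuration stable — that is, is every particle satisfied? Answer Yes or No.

Row 1: (1,1)X 1/1 satisfied · (1,3)X 3/4 satisfied · (1,4)X 3/4 satisfied
Row 2: (2,2)X 4/5 satisfied · (2,3)O 0/5 not · (2,4)X 4/5 satisfied · (2,5)X 3/3 satisfied
Row 3: (3,1)X 3/3 satisfied · (3,2)X 4/5 satisfied · (3,5)X 3/4 satisfied
Row 4: (4,2)X 3/3 satisfied · (4,3)X 2/3 satisfied · (4,4)O 0/3 not · (4,5)X 1/2 satisfied
For instance (2,3) has only 0/5 same-type neighbors, below 2/5.

No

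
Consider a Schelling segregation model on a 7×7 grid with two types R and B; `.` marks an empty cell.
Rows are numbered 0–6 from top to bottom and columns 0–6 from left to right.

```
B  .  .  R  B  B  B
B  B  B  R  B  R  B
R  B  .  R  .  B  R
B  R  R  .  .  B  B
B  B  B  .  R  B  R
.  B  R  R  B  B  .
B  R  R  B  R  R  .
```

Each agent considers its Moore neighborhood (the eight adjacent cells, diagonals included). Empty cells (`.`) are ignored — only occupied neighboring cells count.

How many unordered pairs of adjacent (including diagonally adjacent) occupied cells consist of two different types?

54

Scan each occupied cell's neighbors to the right and below (and the two forward diagonals) so each pair is counted once.
Row 0: B(0,0)–B(1,0)= B(0,0)–B(1,1)= R(0,3)–B(0,4)≠ R(0,3)–R(1,3)= R(0,3)–B(1,4)≠ R(0,3)–B(1,2)≠ B(0,4)–B(0,5)= B(0,4)–B(1,4)= B(0,4)–R(1,5)≠ B(0,4)–R(1,3)≠ B(0,5)–B(0,6)= B(0,5)–R(1,5)≠ B(0,5)–B(1,6)= B(0,5)–B(1,4)= B(0,6)–B(1,6)= B(0,6)–R(1,5)≠  → 7/16 unlike.
Row 1: B(1,0)–B(1,1)= B(1,0)–R(2,0)≠ B(1,0)–B(2,1)= B(1,1)–B(1,2)= B(1,1)–B(2,1)= B(1,1)–R(2,0)≠ B(1,2)–R(1,3)≠ B(1,2)–R(2,3)≠ B(1,2)–B(2,1)= R(1,3)–B(1,4)≠ R(1,3)–R(2,3)= B(1,4)–R(1,5)≠ B(1,4)–B(2,5)= B(1,4)–R(2,3)≠ R(1,5)–B(1,6)≠ R(1,5)–B(2,5)≠ R(1,5)–R(2,6)= B(1,6)–R(2,6)≠ B(1,6)–B(2,5)=  → 10/19 unlike.
Row 2: R(2,0)–B(2,1)≠ R(2,0)–B(3,0)≠ R(2,0)–R(3,1)= B(2,1)–R(3,1)≠ B(2,1)–R(3,2)≠ B(2,1)–B(3,0)= R(2,3)–R(3,2)= B(2,5)–R(2,6)≠ B(2,5)–B(3,5)= B(2,5)–B(3,6)= R(2,6)–B(3,6)≠ R(2,6)–B(3,5)≠  → 7/12 unlike.
Row 3: B(3,0)–R(3,1)≠ B(3,0)–B(4,0)= B(3,0)–B(4,1)= R(3,1)–R(3,2)= R(3,1)–B(4,1)≠ R(3,1)–B(4,2)≠ R(3,1)–B(4,0)≠ R(3,2)–B(4,2)≠ R(3,2)–B(4,1)≠ B(3,5)–B(3,6)= B(3,5)–B(4,5)= B(3,5)–R(4,6)≠ B(3,5)–R(4,4)≠ B(3,6)–R(4,6)≠ B(3,6)–B(4,5)=  → 9/15 unlike.
Row 4: B(4,0)–B(4,1)= B(4,0)–B(5,1)= B(4,1)–B(4,2)= B(4,1)–B(5,1)= B(4,1)–R(5,2)≠ B(4,2)–R(5,2)≠ B(4,2)–R(5,3)≠ B(4,2)–B(5,1)= R(4,4)–B(4,5)≠ R(4,4)–B(5,4)≠ R(4,4)–B(5,5)≠ R(4,4)–R(5,3)= B(4,5)–R(4,6)≠ B(4,5)–B(5,5)= B(4,5)–B(5,4)= R(4,6)–B(5,5)≠  → 8/16 unlike.
Row 5: B(5,1)–R(5,2)≠ B(5,1)–R(6,1)≠ B(5,1)–R(6,2)≠ B(5,1)–B(6,0)= R(5,2)–R(5,3)= R(5,2)–R(6,2)= R(5,2)–B(6,3)≠ R(5,2)–R(6,1)= R(5,3)–B(5,4)≠ R(5,3)–B(6,3)≠ R(5,3)–R(6,4)= R(5,3)–R(6,2)= B(5,4)–B(5,5)= B(5,4)–R(6,4)≠ B(5,4)–R(6,5)≠ B(5,4)–B(6,3)= B(5,5)–R(6,5)≠ B(5,5)–R(6,4)≠  → 10/18 unlike.
Row 6: B(6,0)–R(6,1)≠ R(6,1)–R(6,2)= R(6,2)–B(6,3)≠ B(6,3)–R(6,4)≠ R(6,4)–R(6,5)=  → 3/5 unlike.
Total adjacent occupied pairs: 101; unlike-type pairs: 54.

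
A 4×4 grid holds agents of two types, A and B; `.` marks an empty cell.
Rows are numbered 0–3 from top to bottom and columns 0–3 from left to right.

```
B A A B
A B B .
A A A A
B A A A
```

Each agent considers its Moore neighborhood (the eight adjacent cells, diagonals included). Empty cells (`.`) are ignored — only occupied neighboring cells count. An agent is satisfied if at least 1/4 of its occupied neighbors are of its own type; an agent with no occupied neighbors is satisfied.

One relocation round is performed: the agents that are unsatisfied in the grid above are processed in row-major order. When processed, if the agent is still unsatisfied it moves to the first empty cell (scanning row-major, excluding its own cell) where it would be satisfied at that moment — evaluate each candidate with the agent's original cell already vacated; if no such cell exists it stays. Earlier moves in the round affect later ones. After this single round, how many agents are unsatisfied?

Initially unsatisfied (in order): (3,0).
  (3,0) → (1,3).
Resulting grid:
B A A B
A B B B
A A A A
. A A A
Unsatisfied now: (0,2).

1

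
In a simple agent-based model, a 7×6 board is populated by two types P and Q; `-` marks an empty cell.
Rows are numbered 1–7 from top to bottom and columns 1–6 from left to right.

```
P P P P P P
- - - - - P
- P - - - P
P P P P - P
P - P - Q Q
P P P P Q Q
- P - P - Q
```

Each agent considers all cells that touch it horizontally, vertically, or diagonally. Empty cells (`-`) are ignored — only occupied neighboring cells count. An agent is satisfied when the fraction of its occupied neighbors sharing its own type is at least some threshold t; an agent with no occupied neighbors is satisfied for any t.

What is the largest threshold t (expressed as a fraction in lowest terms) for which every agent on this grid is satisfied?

(1,1)P 1/1
(1,2)P 2/2
(1,3)P 2/2
(1,4)P 2/2
(1,5)P 3/3
(1,6)P 2/2
(2,6)P 3/3
(3,2)P 3/3
(3,6)P 2/2
(4,1)P 3/3
(4,2)P 5/5
(4,3)P 4/4
(4,4)P 2/3
(4,6)P 1/3
(5,1)P 4/4
(5,3)P 6/6
(5,5)Q 3/6
(5,6)Q 3/4
(6,1)P 3/3
(6,2)P 5/5
(6,3)P 5/5
(6,4)P 3/5
(6,5)Q 4/6
(6,6)Q 4/4
(7,2)P 3/3
(7,4)P 2/3
(7,6)Q 2/2
The smallest same-type fraction is 1/3 at (4,6), which reduces to 1/3. Any threshold above that leaves this agent unsatisfied.

1/3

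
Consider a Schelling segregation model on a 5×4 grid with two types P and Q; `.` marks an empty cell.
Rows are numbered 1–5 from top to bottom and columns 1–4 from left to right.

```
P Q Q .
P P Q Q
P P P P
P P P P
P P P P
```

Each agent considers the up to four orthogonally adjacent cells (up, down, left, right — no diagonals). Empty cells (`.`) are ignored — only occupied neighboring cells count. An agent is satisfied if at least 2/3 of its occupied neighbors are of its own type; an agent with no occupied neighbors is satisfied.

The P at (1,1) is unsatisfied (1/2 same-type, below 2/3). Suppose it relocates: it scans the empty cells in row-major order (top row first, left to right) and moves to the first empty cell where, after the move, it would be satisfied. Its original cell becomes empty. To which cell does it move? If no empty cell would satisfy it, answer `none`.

Vacating (1,1). Empty cells in order:
  (1,4): 0/2 same-type → still unsatisfied.

none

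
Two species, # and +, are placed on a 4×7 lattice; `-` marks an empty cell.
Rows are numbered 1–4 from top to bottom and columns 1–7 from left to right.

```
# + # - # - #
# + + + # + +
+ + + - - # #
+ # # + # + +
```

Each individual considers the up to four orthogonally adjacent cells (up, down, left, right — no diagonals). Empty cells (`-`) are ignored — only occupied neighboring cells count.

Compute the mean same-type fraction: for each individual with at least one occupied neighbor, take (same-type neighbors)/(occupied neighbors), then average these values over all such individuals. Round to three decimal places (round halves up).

(1,1)# 1/2
(1,2)+ 1/3
(1,3)# 0/2
(1,5)# 1/1
(1,7)# 0/1
(2,1)# 1/3
(2,2)+ 3/4
(2,3)+ 3/4
(2,4)+ 1/2
(2,5)# 1/3
(2,6)+ 1/3
(2,7)+ 1/3
(3,1)+ 2/3
(3,2)+ 3/4
(3,3)+ 2/3
(3,6)# 1/3
(3,7)# 1/3
(4,1)+ 1/2
(4,2)# 1/3
(4,3)# 1/3
(4,4)+ 0/2
(4,5)# 0/2
(4,6)+ 1/3
(4,7)+ 1/2
Sum over 24 individuals: 1/2 + 1/3 + 0/2 + 1/1 + 0/1 + 1/3 + 3/4 + 3/4 + 1/2 + 1/3 + 1/3 + 1/3 + 2/3 + 3/4 + 2/3 + 1/3 + 1/3 + 1/2 + 1/3 + 1/3 + 0/2 + 0/2 + 1/3 + 1/2 = 119/12; mean = 119/12 ÷ 24 = 119/288 = 0.413194… → 0.413.

0.413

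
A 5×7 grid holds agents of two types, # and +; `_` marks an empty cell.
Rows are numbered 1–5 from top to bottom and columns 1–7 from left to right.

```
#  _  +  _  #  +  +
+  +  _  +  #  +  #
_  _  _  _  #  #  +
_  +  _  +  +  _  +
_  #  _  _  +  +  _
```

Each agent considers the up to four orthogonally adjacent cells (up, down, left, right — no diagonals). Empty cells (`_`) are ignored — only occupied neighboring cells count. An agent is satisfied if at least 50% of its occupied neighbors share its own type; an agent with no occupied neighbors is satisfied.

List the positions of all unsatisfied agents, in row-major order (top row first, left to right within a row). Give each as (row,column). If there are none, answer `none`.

(1,1), (2,4), (2,6), (2,7), (3,6), (3,7), (4,2), (5,2)

(1,1)# 0/1 ✗
(1,3)+ 0/0 ✓
(1,5)# 1/2 ✓
(1,6)+ 2/3 ✓
(1,7)+ 1/2 ✓
(2,1)+ 1/2 ✓
(2,2)+ 1/1 ✓
(2,4)+ 0/1 ✗
(2,5)# 2/4 ✓
(2,6)+ 1/4 ✗
(2,7)# 0/3 ✗
(3,5)# 2/3 ✓
(3,6)# 1/3 ✗
(3,7)+ 1/3 ✗
(4,2)+ 0/1 ✗
(4,4)+ 1/1 ✓
(4,5)+ 2/3 ✓
(4,7)+ 1/1 ✓
(5,2)# 0/1 ✗
(5,5)+ 2/2 ✓
(5,6)+ 1/1 ✓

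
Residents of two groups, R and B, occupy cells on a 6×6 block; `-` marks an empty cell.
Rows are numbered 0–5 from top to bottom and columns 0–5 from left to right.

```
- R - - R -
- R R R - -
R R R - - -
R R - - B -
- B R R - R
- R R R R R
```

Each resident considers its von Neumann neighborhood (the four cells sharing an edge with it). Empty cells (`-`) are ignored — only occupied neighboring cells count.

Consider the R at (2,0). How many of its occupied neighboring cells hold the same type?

Occupied neighbors of (2,0): (3,0)=R, (2,1)=R.
Same type (R): 2 of 2.

2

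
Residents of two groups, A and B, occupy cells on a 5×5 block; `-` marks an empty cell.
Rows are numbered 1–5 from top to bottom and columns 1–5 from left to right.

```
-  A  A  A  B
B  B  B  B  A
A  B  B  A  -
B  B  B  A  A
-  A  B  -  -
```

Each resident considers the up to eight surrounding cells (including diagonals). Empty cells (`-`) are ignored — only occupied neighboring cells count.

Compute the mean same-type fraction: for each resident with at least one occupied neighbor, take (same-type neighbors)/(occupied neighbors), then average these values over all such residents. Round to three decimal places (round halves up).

0.481

Row 1: (1,2)A 1/4 · (1,3)A 2/5 · (1,4)A 2/5 · (1,5)B 1/3
Row 2: (2,1)B 2/4 · (2,2)B 4/7 · (2,3)B 4/8 · (2,4)B 3/7 · (2,5)A 2/4
Row 3: (3,1)A 0/5 · (3,2)B 7/8 · (3,3)B 6/8 · (3,4)A 3/7
Row 4: (4,1)B 2/4 · (4,2)B 5/7 · (4,3)B 4/7 · (4,4)A 2/5 · (4,5)A 2/2
Row 5: (5,2)A 0/4 · (5,3)B 2/4
Sum over 20 residents: 1/4 + 2/5 + 2/5 + 1/3 + 2/4 + 4/7 + 4/8 + 3/7 + 2/4 + 0/5 + 7/8 + 6/8 + 3/7 + 2/4 + 5/7 + 4/7 + 2/5 + 2/2 + 0/4 + 2/4 = 8083/840; mean = 8083/840 ÷ 20 = 8083/16800 = 0.481130… → 0.481.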